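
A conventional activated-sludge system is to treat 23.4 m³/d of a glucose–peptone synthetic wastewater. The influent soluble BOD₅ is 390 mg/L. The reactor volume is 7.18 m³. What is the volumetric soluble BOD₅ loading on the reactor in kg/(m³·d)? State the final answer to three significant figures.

L_v = Q S₀ / V = 23.4 × 390 × 10⁻³ / 7.180 = 1.271 kg/(m³·d).

L_v ≈ 1.27 kg soluble BOD₅/(m³·d)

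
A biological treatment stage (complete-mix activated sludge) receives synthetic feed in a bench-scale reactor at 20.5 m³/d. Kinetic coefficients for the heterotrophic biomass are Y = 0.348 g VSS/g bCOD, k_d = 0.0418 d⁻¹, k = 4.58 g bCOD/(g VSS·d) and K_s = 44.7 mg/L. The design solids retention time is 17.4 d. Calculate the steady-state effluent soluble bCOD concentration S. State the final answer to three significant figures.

S ≈ 2.97 mg/L

From the Monod/SRT balance for a CMAS, S = K_s·(1+k_d θ_c)/[θ_c·(Y k − k_d) − 1] = 44.7 × (1 + 0.0418 × 17.4) / [17.4 × (0.348 × 4.58 − 0.0418) − 1] = 77.21 / 26.01 = 2.969 mg/L.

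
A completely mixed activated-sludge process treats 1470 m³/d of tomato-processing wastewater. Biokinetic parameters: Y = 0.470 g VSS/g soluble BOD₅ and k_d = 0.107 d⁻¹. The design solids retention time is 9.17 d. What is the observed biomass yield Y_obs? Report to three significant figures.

Y_obs ≈ 0.237 g VSS/g soluble BOD₅

The observed yield is Y_obs = Y/(1 + k_d·θ_c) = 0.470 / (1 + 0.107 × 9.17) = 0.470 / 1.981 = 0.2372 g VSS per g soluble BOD₅ removed.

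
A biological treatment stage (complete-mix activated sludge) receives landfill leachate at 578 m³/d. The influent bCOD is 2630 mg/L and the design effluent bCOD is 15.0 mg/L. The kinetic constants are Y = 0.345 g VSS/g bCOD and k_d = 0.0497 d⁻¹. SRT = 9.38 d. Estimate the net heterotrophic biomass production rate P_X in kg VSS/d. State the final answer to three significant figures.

P_X ≈ 356 kg VSS/d

The observed yield is Y_obs = Y/(1 + k_d·θ_c) = 0.345 / (1 + 0.0497 × 9.38) = 0.345 / 1.466 = 0.2353 g VSS per g bCOD removed.
Substrate removed = Q·(S₀ − S) = 578 m³/d × (2630 − 15.0) g/m³ = 1.51×10^6 g/d = 1511 kg/d.
Biomass produced: P_X = Y_obs·Q·ΔS = 0.2353 × 1511 ≈ 355.7 kg VSS/d.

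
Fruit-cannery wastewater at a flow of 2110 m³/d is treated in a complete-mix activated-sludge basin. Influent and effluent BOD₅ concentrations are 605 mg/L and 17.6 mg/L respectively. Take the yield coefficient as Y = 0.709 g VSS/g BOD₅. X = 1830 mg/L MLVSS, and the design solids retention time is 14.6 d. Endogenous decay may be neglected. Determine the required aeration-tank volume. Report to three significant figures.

V ≈ 7010 m³

Biomass mass balance (decay neglected): V·X = Y·Q·(S₀ − S)·θ_c, so V = 0.709 × 2110 × (605 − 17.6) × 14.6 / 1830 = 7011 m³.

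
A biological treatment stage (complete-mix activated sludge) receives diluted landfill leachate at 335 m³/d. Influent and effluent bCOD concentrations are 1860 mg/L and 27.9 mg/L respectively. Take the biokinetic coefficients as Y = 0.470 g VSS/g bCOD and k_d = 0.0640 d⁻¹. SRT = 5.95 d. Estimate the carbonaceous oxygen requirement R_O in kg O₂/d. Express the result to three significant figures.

Observed yield with endogenous decay: Y_obs = Y / (1 + k_d·θ_c) = 0.470 / (1 + 0.0640 × 5.95) = 0.470 / 1.381 = 0.3404 g VSS/g bCOD.
Q·(S₀ − S) = 335 × (1860 − 27.9) × 10⁻³ = 613.8 kg/d removed.
P_X = Y_obs·Q·(S₀ − S) = 0.3404 × 613.8 = 208.9 kg VSS/d.
R_O = Q·ΔS − 1.42 P_X = 613.8 − 296.7 = 317.1 kg O₂/d.

R_O ≈ 317 kg O₂/d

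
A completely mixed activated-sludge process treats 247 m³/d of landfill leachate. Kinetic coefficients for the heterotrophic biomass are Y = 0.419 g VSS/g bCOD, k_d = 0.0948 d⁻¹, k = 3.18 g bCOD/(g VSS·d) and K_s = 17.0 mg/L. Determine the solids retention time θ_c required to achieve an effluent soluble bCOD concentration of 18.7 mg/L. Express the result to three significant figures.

θ_c ≈ 1.66 d

At the target effluent, Y k S/(K_s+S) = 0.419×3.18×18.7/35.70 = 0.6979 d⁻¹.
Then 1/θ_c = μ − k_d = 0.6979 − 0.0948 = 0.6031 d⁻¹, giving θ_c = 1.658 d.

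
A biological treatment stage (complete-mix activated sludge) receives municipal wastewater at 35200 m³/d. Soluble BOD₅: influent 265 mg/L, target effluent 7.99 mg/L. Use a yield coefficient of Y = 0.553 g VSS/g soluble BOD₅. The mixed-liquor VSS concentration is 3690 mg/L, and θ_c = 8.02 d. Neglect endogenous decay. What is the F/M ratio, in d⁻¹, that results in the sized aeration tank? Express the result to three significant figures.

F/M ≈ 0.232 d⁻¹

V·X = Y·Q·ΔS·θ_c gives V = 0.553 × 35200 × (265 − 7.99) × 8.02 / 3690 = 10873 m³.
F/M = Q·S₀ / (V·X) = 35200 × 265 / (10873 × 3690) = 0.2325 g soluble BOD₅·(g VSS·d)⁻¹.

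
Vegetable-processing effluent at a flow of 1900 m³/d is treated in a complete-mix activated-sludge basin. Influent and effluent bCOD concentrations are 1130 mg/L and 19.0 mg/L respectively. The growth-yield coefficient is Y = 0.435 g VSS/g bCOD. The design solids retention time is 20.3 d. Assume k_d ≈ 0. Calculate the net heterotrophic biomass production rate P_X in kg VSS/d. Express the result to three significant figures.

With endogenous decay neglected, the observed yield equals the true yield: Y_obs = Y = 0.435 g VSS/g bCOD.
Mass of bCOD removed per day: Q(S₀ − S) = 1900 × 1111 g/m³ = 2111 kg/d.
P_X = Y_obs · Q(S₀ − S) = 0.4350 × 2111 = 918.2 kg VSS/d.

P_X ≈ 918 kg VSS/d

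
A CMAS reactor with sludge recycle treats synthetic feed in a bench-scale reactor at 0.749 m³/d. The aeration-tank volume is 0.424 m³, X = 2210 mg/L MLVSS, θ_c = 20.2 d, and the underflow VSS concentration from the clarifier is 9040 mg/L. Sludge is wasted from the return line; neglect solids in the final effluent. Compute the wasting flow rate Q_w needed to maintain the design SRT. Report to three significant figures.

Wasting from the return line (neglecting effluent solids): Q_w = V·X / (θ_c·X_r) = 0.4240 × 2210 / (20.2 × 9040) = 0.005131 m³/d.

Q_w ≈ 0.00513 m³/d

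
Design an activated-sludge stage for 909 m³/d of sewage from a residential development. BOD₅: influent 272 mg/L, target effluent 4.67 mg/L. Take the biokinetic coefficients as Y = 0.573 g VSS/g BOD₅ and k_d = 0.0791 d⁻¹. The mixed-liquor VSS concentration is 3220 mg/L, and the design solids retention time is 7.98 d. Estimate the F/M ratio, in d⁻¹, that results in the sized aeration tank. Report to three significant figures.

F/M ≈ 0.363 d⁻¹

From the SRT design equation V = Y Q (S₀−S) θ_c / [X (1 + k_d θ_c)] = 0.573 × 909 × (272 − 4.67) × 7.98 / [3220 × (1 + 0.0791 × 7.98)] = 1.11×10^6 / 5253 = 211.5 m³.
F/M = applied load / biomass = Q·S₀/(V·X) = 909 × 272 / (211.5 × 3220) = 0.3630 d⁻¹.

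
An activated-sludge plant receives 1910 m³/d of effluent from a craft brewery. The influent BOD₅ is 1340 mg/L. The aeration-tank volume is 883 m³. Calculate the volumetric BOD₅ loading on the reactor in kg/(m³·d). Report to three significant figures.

L_v = Q S₀ / V = 1910 × 1340 × 10⁻³ / 883.0 = 2.899 kg/(m³·d).

L_v ≈ 2.90 kg BOD₅/(m³·d)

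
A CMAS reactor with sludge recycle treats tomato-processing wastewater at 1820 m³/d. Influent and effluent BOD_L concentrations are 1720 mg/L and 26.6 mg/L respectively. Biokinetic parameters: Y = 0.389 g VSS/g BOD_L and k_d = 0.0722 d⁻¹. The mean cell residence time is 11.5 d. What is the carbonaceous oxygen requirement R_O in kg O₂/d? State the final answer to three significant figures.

Y_obs = Y / (1 + k_d θ_c) = 0.389 / (1 + 0.0722 × 11.5) = 0.389 / 1.830 = 0.2125.
ΔS = 1720 − 26.6 = 1693 mg/L, so the substrate removal rate is 1820 × 1693/1000 = 3082 kg BOD_L/d.
Biomass synthesised: P_X = Y_obs × 3082 = 655.0 kg VSS/d.
R_O = Q·ΔS − 1.42 P_X = 3082 − 930.1 = 2152 kg O₂/d.

R_O ≈ 2150 kg O₂/d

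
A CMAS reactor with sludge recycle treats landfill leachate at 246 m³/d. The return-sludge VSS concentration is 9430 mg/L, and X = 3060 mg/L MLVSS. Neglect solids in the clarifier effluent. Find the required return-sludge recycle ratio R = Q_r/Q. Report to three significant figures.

R ≈ 0.480

Mass balance around the secondary clarifier (neglecting effluent solids): R = X / (X_r − X) = 3060 / (9430 − 3060) = 0.4804.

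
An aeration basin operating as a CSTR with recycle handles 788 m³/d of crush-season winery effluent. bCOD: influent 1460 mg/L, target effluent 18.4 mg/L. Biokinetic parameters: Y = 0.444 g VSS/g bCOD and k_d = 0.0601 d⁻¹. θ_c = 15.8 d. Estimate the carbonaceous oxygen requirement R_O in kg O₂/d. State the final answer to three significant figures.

Correct the yield for decay: Y_obs = Y/(1 + k_d θ_c) = 0.444 / (1 + 0.0601 × 15.8) = 0.444 / 1.950 = 0.2277.
Substrate removed = Q·(S₀ − S) = 788 m³/d × (1460 − 18.4) g/m³ = 1.14×10^6 g/d = 1136 kg/d.
Biomass synthesised: P_X = Y_obs × 1136 = 258.7 kg VSS/d.
R_O = Q·ΔS − 1.42 P_X = 1136 − 367.4 = 768.6 kg O₂/d.

R_O ≈ 769 kg O₂/d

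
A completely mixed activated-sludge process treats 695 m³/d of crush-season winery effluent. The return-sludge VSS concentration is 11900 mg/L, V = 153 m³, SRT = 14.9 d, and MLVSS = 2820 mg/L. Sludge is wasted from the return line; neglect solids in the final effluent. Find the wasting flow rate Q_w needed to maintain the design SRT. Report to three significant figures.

Q_w = (V·X)/(θ_c X_r) = 153.0 × 2820 / (14.9 × 11900) = 2.433 m³/d.

Q_w ≈ 2.43 m³/d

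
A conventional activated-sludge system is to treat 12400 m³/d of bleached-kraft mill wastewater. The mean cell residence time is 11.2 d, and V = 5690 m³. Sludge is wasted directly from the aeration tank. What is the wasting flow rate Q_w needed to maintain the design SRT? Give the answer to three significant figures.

With mixed-liquor wasting, θ_c = V/Q_w, so Q_w = V/θ_c = 5690/11.2 = 508.0 m³/d.

Q_w ≈ 508 m³/d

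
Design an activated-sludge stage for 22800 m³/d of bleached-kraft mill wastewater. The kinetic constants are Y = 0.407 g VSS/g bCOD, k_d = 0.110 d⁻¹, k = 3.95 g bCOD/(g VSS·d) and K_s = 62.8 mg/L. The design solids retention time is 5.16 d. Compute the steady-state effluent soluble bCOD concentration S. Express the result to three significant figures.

S ≈ 14.6 mg/L

Effluent substrate depends only on kinetics and SRT: S = K_s(1 + k_d θ_c) / [θ_c(Yk − k_d) − 1] = 62.8 × (1 + 0.110 × 5.16) / [5.16 × (0.407 × 3.95 − 0.110) − 1] = 98.45 / 6.728 = 14.63 mg/L.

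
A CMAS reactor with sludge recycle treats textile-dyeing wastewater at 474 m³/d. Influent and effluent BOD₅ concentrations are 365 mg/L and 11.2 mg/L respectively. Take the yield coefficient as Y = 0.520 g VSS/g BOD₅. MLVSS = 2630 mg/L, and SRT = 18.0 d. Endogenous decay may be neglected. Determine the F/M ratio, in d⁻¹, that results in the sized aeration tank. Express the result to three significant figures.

With k_d = 0 the design equation reduces to V = Y Q (S₀−S) θ_c / X = 0.520 × 474 × (365 − 11.2) × 18.0 / 2630 = 596.8 m³.
Food-to-microorganism ratio F/M = Q S₀ / (V X) = 474 × 365 / (596.8 × 2630) = 0.1102 d⁻¹.

F/M ≈ 0.110 d⁻¹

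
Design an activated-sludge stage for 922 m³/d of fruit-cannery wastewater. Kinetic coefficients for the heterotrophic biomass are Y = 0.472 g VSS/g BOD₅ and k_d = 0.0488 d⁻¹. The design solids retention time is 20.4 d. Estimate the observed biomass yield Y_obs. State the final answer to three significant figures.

Y_obs ≈ 0.237 g VSS/g BOD₅

The observed yield is Y_obs = Y/(1 + k_d·θ_c) = 0.472 / (1 + 0.0488 × 20.4) = 0.472 / 1.996 = 0.2365 g VSS per g BOD₅ removed.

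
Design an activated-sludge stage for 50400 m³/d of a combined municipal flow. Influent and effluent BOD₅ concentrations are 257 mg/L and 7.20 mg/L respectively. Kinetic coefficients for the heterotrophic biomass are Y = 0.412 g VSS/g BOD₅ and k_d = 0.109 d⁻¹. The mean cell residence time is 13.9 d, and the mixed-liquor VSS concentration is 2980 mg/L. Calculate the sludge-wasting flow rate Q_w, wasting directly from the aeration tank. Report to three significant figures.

Rearranging the biomass balance for a CMAS with decay, V = Y·Q·ΔS·θ_c / [X·(1+k_d θ_c)] = 0.412 × 50400 × (257 − 7.20) × 13.9 / [2980 × (1 + 0.109 × 13.9)] = 7.21×10^7 / 7495 = 9620 m³.
For wasting at MLVSS concentration, Q_w = V/θ_c = 9620/13.9 = 692.1 m³/d.

Q_w ≈ 692 m³/d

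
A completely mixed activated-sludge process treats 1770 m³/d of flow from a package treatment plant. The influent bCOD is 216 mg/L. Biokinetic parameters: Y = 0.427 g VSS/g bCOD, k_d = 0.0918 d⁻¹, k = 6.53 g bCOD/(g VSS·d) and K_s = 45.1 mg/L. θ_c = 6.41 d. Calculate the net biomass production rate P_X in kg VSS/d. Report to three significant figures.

From the Monod/SRT balance for a CMAS, S = K_s·(1+k_d θ_c)/[θ_c·(Y k − k_d) − 1] = 45.1 × (1 + 0.0918 × 6.41) / [6.41 × (0.427 × 6.53 − 0.0918) − 1] = 71.64 / 16.28 = 4.399 mg/L.
Observed yield with endogenous decay: Y_obs = Y / (1 + k_d·θ_c) = 0.427 / (1 + 0.0918 × 6.41) = 0.427 / 1.588 = 0.2688 g VSS/g bCOD.
Q·(S₀ − S) = 1770 × (216 − 4.40) × 10⁻³ = 374.5 kg/d removed.
Biomass produced: P_X = Y_obs·Q·ΔS = 0.2688 × 374.5 ≈ 100.7 kg VSS/d.

P_X ≈ 101 kg VSS/d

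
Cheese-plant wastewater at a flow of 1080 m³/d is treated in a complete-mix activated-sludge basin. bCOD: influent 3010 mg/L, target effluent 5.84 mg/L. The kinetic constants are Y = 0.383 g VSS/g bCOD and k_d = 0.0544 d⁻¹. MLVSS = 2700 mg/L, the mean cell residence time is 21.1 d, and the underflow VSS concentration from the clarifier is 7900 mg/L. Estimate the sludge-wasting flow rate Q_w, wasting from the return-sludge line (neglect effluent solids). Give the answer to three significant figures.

Steady-state biomass mass balance: V·X·(1 + k_d·θ_c) = Y·Q·(S₀ − S)·θ_c, so V = 0.383 × 1080 × (3010 − 5.84) × 21.1 / [2700 × (1 + 0.0544 × 21.1)] = 2.62×10^7 / 5799 = 4521 m³.
θ_c = V·X/(Q_w·X_r) when wasting from the recycle, so Q_w = V·X/(θ_c·X_r) = 4521 × 2700 / (21.1 × 7900) = 73.23 m³/d.

Q_w ≈ 73.2 m³/d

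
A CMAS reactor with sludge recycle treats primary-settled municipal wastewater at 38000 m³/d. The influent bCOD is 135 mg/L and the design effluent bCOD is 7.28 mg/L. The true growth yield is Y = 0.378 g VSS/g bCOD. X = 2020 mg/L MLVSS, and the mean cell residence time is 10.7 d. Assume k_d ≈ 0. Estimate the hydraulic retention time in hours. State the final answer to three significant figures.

τ ≈ 6.14 h

V·X = Y·Q·ΔS·θ_c gives V = 0.378 × 38000 × (135 − 7.28) × 10.7 / 2020 = 9718 m³.
τ = V/Q = 9718/38000 = 0.2557 d, or 6.138 h.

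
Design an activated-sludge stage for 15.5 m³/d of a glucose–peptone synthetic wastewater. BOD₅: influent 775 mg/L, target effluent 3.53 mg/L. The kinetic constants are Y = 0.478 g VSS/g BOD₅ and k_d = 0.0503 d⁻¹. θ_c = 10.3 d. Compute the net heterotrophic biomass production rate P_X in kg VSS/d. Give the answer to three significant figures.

P_X ≈ 3.77 kg VSS/d

Observed yield with endogenous decay: Y_obs = Y / (1 + k_d·θ_c) = 0.478 / (1 + 0.0503 × 10.3) = 0.478 / 1.518 = 0.3149 g VSS/g BOD₅.
ΔS = 775 − 3.53 = 771.5 mg/L, so the substrate removal rate is 15.5 × 771.5/1000 = 11.96 kg BOD₅/d.
Biomass produced: P_X = Y_obs·Q·ΔS = 0.3149 × 11.96 ≈ 3.765 kg VSS/d.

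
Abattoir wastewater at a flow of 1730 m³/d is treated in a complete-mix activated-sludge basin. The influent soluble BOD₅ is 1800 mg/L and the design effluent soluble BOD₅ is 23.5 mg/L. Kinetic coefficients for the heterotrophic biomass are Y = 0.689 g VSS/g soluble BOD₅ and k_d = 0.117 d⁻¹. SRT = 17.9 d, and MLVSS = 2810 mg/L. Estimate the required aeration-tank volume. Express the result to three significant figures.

Rearranging the biomass balance for a CMAS with decay, V = Y·Q·ΔS·θ_c / [X·(1+k_d θ_c)] = 0.689 × 1730 × (1800 − 23.5) × 17.9 / [2810 × (1 + 0.117 × 17.9)] = 3.79×10^7 / 8695 = 4359 m³.

V ≈ 4360 m³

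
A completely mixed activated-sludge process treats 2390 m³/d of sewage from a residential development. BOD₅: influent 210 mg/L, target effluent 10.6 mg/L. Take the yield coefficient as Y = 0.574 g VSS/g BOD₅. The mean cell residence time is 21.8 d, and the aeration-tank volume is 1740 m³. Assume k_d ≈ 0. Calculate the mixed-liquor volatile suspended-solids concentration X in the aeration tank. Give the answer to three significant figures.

Without decay, X = Y Q (S₀−S) θ_c / V = 0.574 × 2390 × (210 − 10.6) × 21.8 / 1740 = 3427 mg/L.

X ≈ 3430 mg/L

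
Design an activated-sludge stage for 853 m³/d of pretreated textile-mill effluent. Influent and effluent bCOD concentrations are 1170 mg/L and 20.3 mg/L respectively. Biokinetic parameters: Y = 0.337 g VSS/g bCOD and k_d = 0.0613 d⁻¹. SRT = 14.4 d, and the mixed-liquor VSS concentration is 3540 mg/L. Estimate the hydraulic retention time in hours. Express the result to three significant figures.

From the SRT design equation V = Y Q (S₀−S) θ_c / [X (1 + k_d θ_c)] = 0.337 × 853 × (1170 − 20.3) × 14.4 / [3540 × (1 + 0.0613 × 14.4)] = 4.76×10^6 / 6665 = 714.1 m³.
τ = V/Q = 714.1/853 = 0.8371 d, or 20.09 h.

τ ≈ 20.1 h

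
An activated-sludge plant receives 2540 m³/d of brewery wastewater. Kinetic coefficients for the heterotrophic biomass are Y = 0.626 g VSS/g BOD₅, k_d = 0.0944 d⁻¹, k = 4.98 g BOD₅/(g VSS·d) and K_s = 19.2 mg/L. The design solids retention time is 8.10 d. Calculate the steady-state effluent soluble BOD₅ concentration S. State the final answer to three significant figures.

S ≈ 1.44 mg/L

From the Monod/SRT balance for a CMAS, S = K_s·(1+k_d θ_c)/[θ_c·(Y k − k_d) − 1] = 19.2 × (1 + 0.0944 × 8.10) / [8.10 × (0.626 × 4.98 − 0.0944) − 1] = 33.88 / 23.49 = 1.443 mg/L.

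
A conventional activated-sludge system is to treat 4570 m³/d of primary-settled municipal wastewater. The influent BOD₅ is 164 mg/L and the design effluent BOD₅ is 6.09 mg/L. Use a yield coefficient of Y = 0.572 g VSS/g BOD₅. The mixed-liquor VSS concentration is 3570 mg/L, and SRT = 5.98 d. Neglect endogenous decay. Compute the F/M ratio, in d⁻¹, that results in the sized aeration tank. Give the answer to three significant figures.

Biomass mass balance (decay neglected): V·X = Y·Q·(S₀ − S)·θ_c, so V = 0.572 × 4570 × (164 − 6.09) × 5.98 / 3570 = 691.4 m³.
F/M = Q·S₀ / (V·X) = 4570 × 164 / (691.4 × 3570) = 0.3036 g BOD₅·(g VSS·d)⁻¹.

F/M ≈ 0.304 d⁻¹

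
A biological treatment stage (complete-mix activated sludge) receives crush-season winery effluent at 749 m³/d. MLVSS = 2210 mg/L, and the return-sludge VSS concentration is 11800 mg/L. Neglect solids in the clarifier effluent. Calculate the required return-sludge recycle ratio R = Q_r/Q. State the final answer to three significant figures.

R ≈ 0.230

Mass balance around the secondary clarifier (neglecting effluent solids): R = X / (X_r − X) = 2210 / (11800 − 2210) = 0.2304.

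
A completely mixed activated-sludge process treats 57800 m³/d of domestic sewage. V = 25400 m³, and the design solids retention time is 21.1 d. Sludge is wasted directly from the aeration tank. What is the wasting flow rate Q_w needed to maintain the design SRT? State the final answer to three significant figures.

For wasting at MLVSS concentration, Q_w = V/θ_c = 25400/21.1 = 1204 m³/d.

Q_w ≈ 1200 m³/d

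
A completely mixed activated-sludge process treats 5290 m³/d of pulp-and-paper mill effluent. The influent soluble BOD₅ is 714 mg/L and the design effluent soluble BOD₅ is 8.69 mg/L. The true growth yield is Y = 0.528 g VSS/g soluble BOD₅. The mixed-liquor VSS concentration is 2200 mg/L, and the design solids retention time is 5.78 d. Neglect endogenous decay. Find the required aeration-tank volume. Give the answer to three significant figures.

V ≈ 5180 m³

V·X = Y·Q·ΔS·θ_c gives V = 0.528 × 5290 × (714 − 8.69) × 5.78 / 2200 = 5176 m³.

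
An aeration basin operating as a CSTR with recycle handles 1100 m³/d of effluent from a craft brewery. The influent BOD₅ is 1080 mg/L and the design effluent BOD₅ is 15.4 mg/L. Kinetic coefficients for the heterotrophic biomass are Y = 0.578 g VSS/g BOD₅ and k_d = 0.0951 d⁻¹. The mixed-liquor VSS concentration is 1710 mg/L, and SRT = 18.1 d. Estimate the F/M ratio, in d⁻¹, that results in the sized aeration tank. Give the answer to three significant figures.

F/M ≈ 0.264 d⁻¹

Steady-state biomass mass balance: V·X·(1 + k_d·θ_c) = Y·Q·(S₀ − S)·θ_c, so V = 0.578 × 1100 × (1080 − 15.4) × 18.1 / [1710 × (1 + 0.0951 × 18.1)] = 1.23×10^7 / 4653 = 2633 m³.
F/M = Q·S₀ / (V·X) = 1100 × 1080 / (2633 × 1710) = 0.2639 g BOD₅·(g VSS·d)⁻¹.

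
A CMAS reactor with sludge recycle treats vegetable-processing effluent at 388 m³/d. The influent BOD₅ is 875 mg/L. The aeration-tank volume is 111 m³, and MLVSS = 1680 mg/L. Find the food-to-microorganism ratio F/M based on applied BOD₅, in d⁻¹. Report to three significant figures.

F/M = Q·S₀ / (V·X) = 388 × 875 / (111.0 × 1680) = 1.821 g BOD₅·(g VSS·d)⁻¹.

F/M ≈ 1.82 d⁻¹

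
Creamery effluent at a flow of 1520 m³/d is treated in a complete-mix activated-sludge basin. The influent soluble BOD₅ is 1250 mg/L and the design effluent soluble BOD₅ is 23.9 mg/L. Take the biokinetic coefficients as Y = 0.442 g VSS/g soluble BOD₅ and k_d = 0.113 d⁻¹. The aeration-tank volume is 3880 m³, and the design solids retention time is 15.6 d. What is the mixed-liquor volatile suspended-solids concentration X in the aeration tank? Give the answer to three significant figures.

X ≈ 1200 mg/L

X = Y·Q·ΔS·θ_c / [V·(1 + k_d θ_c)] = 0.442 × 1520 × (1250 − 23.9) × 15.6 / [3880 × (1 + 0.113 × 15.6)] = 1199 mg/L.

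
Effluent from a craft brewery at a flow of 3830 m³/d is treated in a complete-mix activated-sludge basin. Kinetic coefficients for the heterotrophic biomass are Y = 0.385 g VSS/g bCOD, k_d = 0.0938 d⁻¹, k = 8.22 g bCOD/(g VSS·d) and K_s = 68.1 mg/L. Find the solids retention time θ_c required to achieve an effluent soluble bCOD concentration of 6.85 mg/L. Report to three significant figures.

At the target effluent, Y k S/(K_s+S) = 0.385×8.22×6.85/74.95 = 0.2892 d⁻¹.
1/θ_c = 0.2892 − 0.0938 = 0.1954 d⁻¹, so θ_c = 5.117 d.

θ_c ≈ 5.12 d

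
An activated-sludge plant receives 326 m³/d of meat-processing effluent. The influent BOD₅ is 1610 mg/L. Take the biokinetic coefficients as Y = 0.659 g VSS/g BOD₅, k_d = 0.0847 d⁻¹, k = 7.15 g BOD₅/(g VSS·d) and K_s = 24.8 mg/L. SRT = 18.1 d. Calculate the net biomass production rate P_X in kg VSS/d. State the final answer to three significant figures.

Effluent substrate depends only on kinetics and SRT: S = K_s(1 + k_d θ_c) / [θ_c(Yk − k_d) − 1] = 24.8 × (1 + 0.0847 × 18.1) / [18.1 × (0.659 × 7.15 − 0.0847) − 1] = 62.82 / 82.75 = 0.7591 mg/L.
Observed yield with endogenous decay: Y_obs = Y / (1 + k_d·θ_c) = 0.659 / (1 + 0.0847 × 18.1) = 0.659 / 2.533 = 0.2602 g VSS/g BOD₅.
ΔS = 1610 − 0.759 = 1609 mg/L, so the substrate removal rate is 326 × 1609/1000 = 524.6 kg BOD₅/d.
So the net sludge growth is P_X = 0.2602 × 524.6 = 136.5 kg VSS/d.

P_X ≈ 136 kg VSS/d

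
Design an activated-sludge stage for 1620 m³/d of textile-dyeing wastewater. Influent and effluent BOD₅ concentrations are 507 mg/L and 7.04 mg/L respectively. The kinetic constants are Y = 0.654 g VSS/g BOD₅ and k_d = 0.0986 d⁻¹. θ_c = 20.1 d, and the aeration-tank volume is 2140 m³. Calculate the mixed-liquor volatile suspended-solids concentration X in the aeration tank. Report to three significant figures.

X ≈ 1670 mg/L

From V·X·(1 + k_d·θ_c) = Y·Q·(S₀ − S)·θ_c: X = 0.654 × 1620 × (507 − 7.04) × 20.1 / [2140 × (1 + 0.0986 × 20.1)] = 1668 mg/L.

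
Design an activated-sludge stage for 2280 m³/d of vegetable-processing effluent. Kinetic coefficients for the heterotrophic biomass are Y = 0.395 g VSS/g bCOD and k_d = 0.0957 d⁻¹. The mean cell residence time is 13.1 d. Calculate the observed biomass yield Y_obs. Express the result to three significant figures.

Y_obs ≈ 0.175 g VSS/g bCOD

Correct the yield for decay: Y_obs = Y/(1 + k_d θ_c) = 0.395 / (1 + 0.0957 × 13.1) = 0.395 / 2.254 = 0.1753.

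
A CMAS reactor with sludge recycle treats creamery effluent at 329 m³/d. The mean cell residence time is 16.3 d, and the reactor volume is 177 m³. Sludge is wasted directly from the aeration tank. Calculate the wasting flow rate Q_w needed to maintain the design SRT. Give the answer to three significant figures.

Q_w ≈ 10.9 m³/d

Wasting from the aeration tank: Q_w = V / θ_c = 177.0 / 16.3 = 10.86 m³/d.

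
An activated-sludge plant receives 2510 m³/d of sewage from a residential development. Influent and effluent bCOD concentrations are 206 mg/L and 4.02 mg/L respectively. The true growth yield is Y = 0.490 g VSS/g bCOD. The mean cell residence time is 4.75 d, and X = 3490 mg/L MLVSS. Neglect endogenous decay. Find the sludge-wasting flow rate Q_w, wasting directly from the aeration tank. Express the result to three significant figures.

Q_w ≈ 71.2 m³/d

Biomass mass balance (decay neglected): V·X = Y·Q·(S₀ − S)·θ_c, so V = 0.490 × 2510 × (206 − 4.02) × 4.75 / 3490 = 338.1 m³.
For wasting at MLVSS concentration, Q_w = V/θ_c = 338.1/4.75 = 71.18 m³/d.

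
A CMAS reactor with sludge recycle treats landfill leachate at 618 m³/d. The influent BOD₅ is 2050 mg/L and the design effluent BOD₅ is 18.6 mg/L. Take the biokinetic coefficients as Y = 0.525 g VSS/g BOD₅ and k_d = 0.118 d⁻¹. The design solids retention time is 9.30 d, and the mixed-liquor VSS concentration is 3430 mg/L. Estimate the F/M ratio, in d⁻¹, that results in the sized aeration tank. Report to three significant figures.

From the SRT design equation V = Y Q (S₀−S) θ_c / [X (1 + k_d θ_c)] = 0.525 × 618 × (2050 − 18.6) × 9.30 / [3430 × (1 + 0.118 × 9.30)] = 6.13×10^6 / 7194 = 852.0 m³.
Food-to-microorganism ratio F/M = Q S₀ / (V X) = 618 × 2050 / (852.0 × 3430) = 0.4335 d⁻¹.

F/M ≈ 0.434 d⁻¹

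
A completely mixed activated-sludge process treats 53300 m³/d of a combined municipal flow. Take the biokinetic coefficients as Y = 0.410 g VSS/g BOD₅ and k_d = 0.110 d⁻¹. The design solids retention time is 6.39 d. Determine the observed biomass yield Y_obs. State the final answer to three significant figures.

Y_obs ≈ 0.241 g VSS/g BOD₅

Correct the yield for decay: Y_obs = Y/(1 + k_d θ_c) = 0.410 / (1 + 0.110 × 6.39) = 0.410 / 1.703 = 0.2408.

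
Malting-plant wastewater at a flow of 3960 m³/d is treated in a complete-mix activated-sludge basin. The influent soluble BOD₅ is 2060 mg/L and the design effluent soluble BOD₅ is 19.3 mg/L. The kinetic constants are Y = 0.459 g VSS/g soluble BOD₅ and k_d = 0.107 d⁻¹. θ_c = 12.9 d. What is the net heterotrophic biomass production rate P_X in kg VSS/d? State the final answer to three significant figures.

P_X ≈ 1560 kg VSS/d

The observed yield is Y_obs = Y/(1 + k_d·θ_c) = 0.459 / (1 + 0.107 × 12.9) = 0.459 / 2.380 = 0.1928 g VSS per g soluble BOD₅ removed.
ΔS = 2060 − 19.3 = 2041 mg/L, so the substrate removal rate is 3960 × 2041/1000 = 8081 kg soluble BOD₅/d.
So the net sludge growth is P_X = 0.1928 × 8081 = 1558 kg VSS/d.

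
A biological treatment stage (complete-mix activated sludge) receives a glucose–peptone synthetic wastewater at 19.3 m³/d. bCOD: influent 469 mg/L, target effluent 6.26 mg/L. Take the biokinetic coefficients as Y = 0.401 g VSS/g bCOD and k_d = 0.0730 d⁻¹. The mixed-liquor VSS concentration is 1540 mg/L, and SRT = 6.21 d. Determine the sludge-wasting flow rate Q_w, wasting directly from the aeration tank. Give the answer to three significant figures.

Q_w ≈ 1.60 m³/d

From the SRT design equation V = Y Q (S₀−S) θ_c / [X (1 + k_d θ_c)] = 0.401 × 19.3 × (469 − 6.26) × 6.21 / [1540 × (1 + 0.0730 × 6.21)] = 2.22×10^4 / 2238 = 9.937 m³.
With mixed-liquor wasting, θ_c = V/Q_w, so Q_w = V/θ_c = 9.937/6.21 = 1.600 m³/d.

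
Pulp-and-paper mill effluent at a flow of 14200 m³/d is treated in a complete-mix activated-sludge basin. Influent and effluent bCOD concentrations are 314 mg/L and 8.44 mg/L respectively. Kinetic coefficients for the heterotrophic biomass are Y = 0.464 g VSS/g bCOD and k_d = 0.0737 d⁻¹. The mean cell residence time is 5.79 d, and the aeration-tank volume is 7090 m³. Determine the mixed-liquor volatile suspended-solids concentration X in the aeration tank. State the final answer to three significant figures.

X ≈ 1150 mg/L

Solving the biomass balance for X: X = Y Q (S₀−S) θ_c / [V (1+k_d θ_c)] = 0.464 × 14200 × (314 − 8.44) × 5.79 / [7090 × (1 + 0.0737 × 5.79)] = 1152 mg/L.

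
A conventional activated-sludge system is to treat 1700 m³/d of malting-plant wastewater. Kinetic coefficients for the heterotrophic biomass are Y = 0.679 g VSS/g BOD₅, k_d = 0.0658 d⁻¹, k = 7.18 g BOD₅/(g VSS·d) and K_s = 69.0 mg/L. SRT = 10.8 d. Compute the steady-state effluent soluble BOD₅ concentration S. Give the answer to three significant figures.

From the Monod/SRT balance for a CMAS, S = K_s·(1+k_d θ_c)/[θ_c·(Y k − k_d) − 1] = 69.0 × (1 + 0.0658 × 10.8) / [10.8 × (0.679 × 7.18 − 0.0658) − 1] = 118.0 / 50.94 = 2.317 mg/L.

S ≈ 2.32 mg/L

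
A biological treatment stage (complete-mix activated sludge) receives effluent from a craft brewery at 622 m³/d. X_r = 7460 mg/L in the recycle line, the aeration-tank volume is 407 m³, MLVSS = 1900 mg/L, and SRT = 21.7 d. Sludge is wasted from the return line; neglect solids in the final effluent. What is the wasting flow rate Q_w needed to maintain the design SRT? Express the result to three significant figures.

Q_w = (V·X)/(θ_c X_r) = 407.0 × 1900 / (21.7 × 7460) = 4.777 m³/d.

Q_w ≈ 4.78 m³/d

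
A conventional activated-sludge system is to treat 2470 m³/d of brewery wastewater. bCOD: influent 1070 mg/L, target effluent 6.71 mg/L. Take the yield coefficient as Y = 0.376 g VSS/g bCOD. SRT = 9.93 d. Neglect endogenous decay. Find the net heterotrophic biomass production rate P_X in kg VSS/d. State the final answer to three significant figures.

P_X ≈ 987 kg VSS/d

No decay correction is needed, so Y_obs = Y = 0.376.
Mass of bCOD removed per day: Q(S₀ − S) = 2470 × 1063 g/m³ = 2626 kg/d.
Net biomass production P_X = Y_obs × Q·(S₀ − S) = 0.3760 × 2626 = 987.5 kg VSS/d.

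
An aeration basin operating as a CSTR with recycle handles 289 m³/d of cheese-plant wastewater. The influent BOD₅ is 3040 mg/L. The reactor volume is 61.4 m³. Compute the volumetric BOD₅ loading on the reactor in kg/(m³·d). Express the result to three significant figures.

L_v ≈ 14.3 kg BOD₅/(m³·d)

Applied BOD₅ load per unit volume = Q·S₀/V = (289 × 3040/1000)/61.40 = 14.31 kg BOD₅·m⁻³·d⁻¹.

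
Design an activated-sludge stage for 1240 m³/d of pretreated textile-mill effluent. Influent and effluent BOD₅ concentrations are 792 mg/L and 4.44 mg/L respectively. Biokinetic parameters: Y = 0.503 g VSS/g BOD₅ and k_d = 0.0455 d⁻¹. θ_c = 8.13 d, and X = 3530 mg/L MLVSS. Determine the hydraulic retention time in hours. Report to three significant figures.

τ ≈ 16.0 h

Rearranging the biomass balance for a CMAS with decay, V = Y·Q·ΔS·θ_c / [X·(1+k_d θ_c)] = 0.503 × 1240 × (792 − 4.44) × 8.13 / [3530 × (1 + 0.0455 × 8.13)] = 3.99×10^6 / 4836 = 825.8 m³.
HRT = V/Q = 825.8 m³ / 1240 m³·d⁻¹ = 0.6660 d × 24 = 15.98 h.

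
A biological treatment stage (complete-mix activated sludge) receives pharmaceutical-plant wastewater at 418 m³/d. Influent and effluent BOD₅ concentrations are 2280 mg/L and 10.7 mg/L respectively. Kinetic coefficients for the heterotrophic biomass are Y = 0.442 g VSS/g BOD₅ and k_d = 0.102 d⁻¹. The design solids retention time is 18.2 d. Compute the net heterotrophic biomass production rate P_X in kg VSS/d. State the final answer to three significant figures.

Y_obs = Y / (1 + k_d θ_c) = 0.442 / (1 + 0.102 × 18.2) = 0.442 / 2.856 = 0.1547.
Mass of BOD₅ removed per day: Q(S₀ − S) = 418 × 2269 g/m³ = 948.6 kg/d.
Net biomass production P_X = Y_obs × Q·(S₀ − S) = 0.1547 × 948.6 = 146.8 kg VSS/d.

P_X ≈ 147 kg VSS/d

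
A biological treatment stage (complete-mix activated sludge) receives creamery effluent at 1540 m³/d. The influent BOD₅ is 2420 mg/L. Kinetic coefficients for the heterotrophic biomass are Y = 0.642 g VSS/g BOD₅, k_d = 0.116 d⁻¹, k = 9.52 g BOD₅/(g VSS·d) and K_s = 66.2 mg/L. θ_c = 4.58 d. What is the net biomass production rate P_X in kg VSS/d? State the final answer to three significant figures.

From the Monod/SRT balance for a CMAS, S = K_s·(1+k_d θ_c)/[θ_c·(Y k − k_d) − 1] = 66.2 × (1 + 0.116 × 4.58) / [4.58 × (0.642 × 9.52 − 0.116) − 1] = 101.4 / 26.46 = 3.831 mg/L.
Observed yield with endogenous decay: Y_obs = Y / (1 + k_d·θ_c) = 0.642 / (1 + 0.116 × 4.58) = 0.642 / 1.531 = 0.4193 g VSS/g BOD₅.
ΔS = 2420 − 3.83 = 2416 mg/L, so the substrate removal rate is 1540 × 2416/1000 = 3721 kg BOD₅/d.
P_X = Y_obs · Q(S₀ − S) = 0.4193 × 3721 = 1560 kg VSS/d.

P_X ≈ 1560 kg VSS/d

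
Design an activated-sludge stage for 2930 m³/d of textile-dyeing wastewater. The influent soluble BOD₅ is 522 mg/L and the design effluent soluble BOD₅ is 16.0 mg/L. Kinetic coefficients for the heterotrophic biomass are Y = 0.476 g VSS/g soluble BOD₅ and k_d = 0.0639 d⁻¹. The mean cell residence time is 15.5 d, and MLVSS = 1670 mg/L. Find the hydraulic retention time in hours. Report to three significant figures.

τ ≈ 27.0 h

Rearranging the biomass balance for a CMAS with decay, V = Y·Q·ΔS·θ_c / [X·(1+k_d θ_c)] = 0.476 × 2930 × (522 − 16.0) × 15.5 / [1670 × (1 + 0.0639 × 15.5)] = 1.09×10^7 / 3324 = 3291 m³.
Hydraulic retention time τ = V/Q = 3291 / 2930 = 1.123 d = 26.95 h.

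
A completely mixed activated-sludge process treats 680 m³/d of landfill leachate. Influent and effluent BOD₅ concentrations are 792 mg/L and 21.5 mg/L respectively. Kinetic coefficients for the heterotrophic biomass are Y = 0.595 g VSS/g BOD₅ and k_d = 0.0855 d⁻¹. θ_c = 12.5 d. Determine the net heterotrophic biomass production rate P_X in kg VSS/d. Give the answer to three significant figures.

P_X ≈ 151 kg VSS/d

The observed yield is Y_obs = Y/(1 + k_d·θ_c) = 0.595 / (1 + 0.0855 × 12.5) = 0.595 / 2.069 = 0.2876 g VSS per g BOD₅ removed.
ΔS = 792 − 21.5 = 770.5 mg/L, so the substrate removal rate is 680 × 770.5/1000 = 523.9 kg BOD₅/d.
Biomass produced: P_X = Y_obs·Q·ΔS = 0.2876 × 523.9 ≈ 150.7 kg VSS/d.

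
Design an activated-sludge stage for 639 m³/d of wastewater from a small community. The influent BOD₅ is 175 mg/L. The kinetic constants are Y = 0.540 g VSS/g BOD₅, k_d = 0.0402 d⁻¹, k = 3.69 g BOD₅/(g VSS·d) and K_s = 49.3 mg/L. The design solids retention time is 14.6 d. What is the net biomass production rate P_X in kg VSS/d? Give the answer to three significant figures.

From the Monod/SRT balance for a CMAS, S = K_s·(1+k_d θ_c)/[θ_c·(Y k − k_d) − 1] = 49.3 × (1 + 0.0402 × 14.6) / [14.6 × (0.540 × 3.69 − 0.0402) − 1] = 78.24 / 27.51 = 2.844 mg/L.
The observed yield is Y_obs = Y/(1 + k_d·θ_c) = 0.540 / (1 + 0.0402 × 14.6) = 0.540 / 1.587 = 0.3403 g VSS per g BOD₅ removed.
Q·(S₀ − S) = 639 × (175 − 2.84) × 10⁻³ = 110.0 kg/d removed.
P_X = Y_obs · Q(S₀ − S) = 0.3403 × 110.0 = 37.43 kg VSS/d.

P_X ≈ 37.4 kg VSS/d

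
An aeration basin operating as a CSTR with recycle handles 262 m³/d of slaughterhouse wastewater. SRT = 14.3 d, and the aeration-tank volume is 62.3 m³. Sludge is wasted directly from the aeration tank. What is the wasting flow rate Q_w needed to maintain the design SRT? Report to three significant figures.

Q_w ≈ 4.36 m³/d

For wasting at MLVSS concentration, Q_w = V/θ_c = 62.30/14.3 = 4.357 m³/d.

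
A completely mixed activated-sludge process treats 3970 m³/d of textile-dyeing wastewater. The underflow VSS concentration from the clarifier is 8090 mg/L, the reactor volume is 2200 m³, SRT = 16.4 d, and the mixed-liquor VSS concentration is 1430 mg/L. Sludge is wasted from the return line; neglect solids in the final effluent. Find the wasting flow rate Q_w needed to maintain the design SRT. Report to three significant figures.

Wasting from the return line (neglecting effluent solids): Q_w = V·X / (θ_c·X_r) = 2200 × 1430 / (16.4 × 8090) = 23.71 m³/d.

Q_w ≈ 23.7 m³/d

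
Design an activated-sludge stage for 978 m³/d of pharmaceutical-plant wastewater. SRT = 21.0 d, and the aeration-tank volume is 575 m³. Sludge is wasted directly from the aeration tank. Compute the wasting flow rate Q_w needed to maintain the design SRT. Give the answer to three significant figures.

For wasting at MLVSS concentration, Q_w = V/θ_c = 575.0/21.0 = 27.38 m³/d.

Q_w ≈ 27.4 m³/d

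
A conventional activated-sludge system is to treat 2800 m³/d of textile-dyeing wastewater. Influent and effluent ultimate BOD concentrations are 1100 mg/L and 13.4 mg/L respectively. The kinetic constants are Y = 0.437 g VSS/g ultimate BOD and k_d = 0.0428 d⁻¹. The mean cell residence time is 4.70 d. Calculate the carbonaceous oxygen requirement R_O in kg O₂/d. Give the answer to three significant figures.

Observed yield with endogenous decay: Y_obs = Y / (1 + k_d·θ_c) = 0.437 / (1 + 0.0428 × 4.70) = 0.437 / 1.201 = 0.3638 g VSS/g ultimate BOD.
ΔS = 1100 − 13.4 = 1087 mg/L, so the substrate removal rate is 2800 × 1087/1000 = 3042 kg ultimate BOD/d.
Net sludge production P_X = 0.3638 × 3042 = 1107 kg VSS/d.
Carbonaceous O₂ demand = substrate oxidised − cell-mass equivalent = 3042 − 1.42 × 1107 = 1471 kg O₂/d.

R_O ≈ 1470 kg O₂/d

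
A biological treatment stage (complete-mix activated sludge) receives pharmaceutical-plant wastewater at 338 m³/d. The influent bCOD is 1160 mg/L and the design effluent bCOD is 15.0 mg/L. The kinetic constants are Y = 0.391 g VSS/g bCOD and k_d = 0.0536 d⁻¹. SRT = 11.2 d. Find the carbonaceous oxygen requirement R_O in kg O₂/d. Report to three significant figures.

Y_obs = Y / (1 + k_d θ_c) = 0.391 / (1 + 0.0536 × 11.2) = 0.391 / 1.600 = 0.2443.
Q·(S₀ − S) = 338 × (1160 − 15.0) × 10⁻³ = 387.0 kg/d removed.
Biomass synthesised: P_X = Y_obs × 387.0 = 94.56 kg VSS/d.
Carbonaceous O₂ demand = substrate oxidised − cell-mass equivalent = 387.0 − 1.42 × 94.56 = 252.7 kg O₂/d.

R_O ≈ 253 kg O₂/d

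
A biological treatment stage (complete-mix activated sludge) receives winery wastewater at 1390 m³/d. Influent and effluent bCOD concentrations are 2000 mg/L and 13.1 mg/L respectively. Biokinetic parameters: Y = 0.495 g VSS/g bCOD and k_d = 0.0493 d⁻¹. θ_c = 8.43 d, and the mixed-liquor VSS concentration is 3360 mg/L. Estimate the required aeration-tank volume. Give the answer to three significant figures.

Steady-state biomass mass balance: V·X·(1 + k_d·θ_c) = Y·Q·(S₀ − S)·θ_c, so V = 0.495 × 1390 × (2000 − 13.1) × 8.43 / [3360 × (1 + 0.0493 × 8.43)] = 1.15×10^7 / 4756 = 2423 m³.

V ≈ 2420 m³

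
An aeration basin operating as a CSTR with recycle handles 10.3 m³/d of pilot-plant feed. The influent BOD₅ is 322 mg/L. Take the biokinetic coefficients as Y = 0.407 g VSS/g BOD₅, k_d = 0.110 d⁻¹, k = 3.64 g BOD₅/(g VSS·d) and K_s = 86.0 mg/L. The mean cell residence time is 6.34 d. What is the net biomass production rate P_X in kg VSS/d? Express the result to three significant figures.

From the Monod/SRT balance for a CMAS, S = K_s·(1+k_d θ_c)/[θ_c·(Y k − k_d) − 1] = 86.0 × (1 + 0.110 × 6.34) / [6.34 × (0.407 × 3.64 − 0.110) − 1] = 146.0 / 7.695 = 18.97 mg/L.
Y_obs = Y / (1 + k_d θ_c) = 0.407 / (1 + 0.110 × 6.34) = 0.407 / 1.697 = 0.2398.
ΔS = 322 − 19.0 = 303.0 mg/L, so the substrate removal rate is 10.3 × 303.0/1000 = 3.121 kg BOD₅/d.
So the net sludge growth is P_X = 0.2398 × 3.121 = 0.7483 kg VSS/d.

P_X ≈ 0.748 kg VSS/d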